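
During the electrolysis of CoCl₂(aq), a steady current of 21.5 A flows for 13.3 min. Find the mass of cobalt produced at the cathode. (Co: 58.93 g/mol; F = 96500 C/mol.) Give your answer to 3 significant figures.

5.24 g

Q = It = 21.5 × 798 = 17160 C
n(e⁻) = Q/F = 17160/96500 = 0.1778 mol
Co²⁺ + 2e⁻ → Co, so n(Co) = 0.1778 / 2 = 0.08890 mol
m = 0.08890 × 58.93 = 5.24 g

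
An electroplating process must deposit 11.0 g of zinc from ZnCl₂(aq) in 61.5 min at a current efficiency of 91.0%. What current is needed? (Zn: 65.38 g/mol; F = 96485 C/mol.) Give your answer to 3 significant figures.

n(Zn) = 11.0 / 65.38 = 0.1682 mol
Zn²⁺ + 2e⁻ → Zn, so n(e⁻) = 2 × 0.1682 = 0.3364 mol
Q = 0.3364 × 96485 / 0.910 = 35670 C
I = Q / t = 35670 / 3690 s = 9.67 A

9.67 A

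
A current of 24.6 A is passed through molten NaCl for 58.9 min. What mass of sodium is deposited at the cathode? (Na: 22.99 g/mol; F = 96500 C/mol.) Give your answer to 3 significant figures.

Charge passed = 24.6 × 3534 = 86940 C
n(e⁻) = 86940 / 96500 = 0.9009 mol
Na⁺ + e⁻ → Na, so n(Na) = 0.9009 mol
m = 0.9009 × 22.99 = 20.7 g

20.7 g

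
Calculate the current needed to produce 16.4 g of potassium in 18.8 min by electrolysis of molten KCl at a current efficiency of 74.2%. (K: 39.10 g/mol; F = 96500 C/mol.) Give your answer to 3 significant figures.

n(K) = 16.4 / 39.10 = 0.4194 mol
K⁺ + e⁻ → K, so n(e⁻) = 0.4194 mol
Q = 0.4194 × 96500 / 0.742 = 54540 C
I = Q / t = 54540 / 1128 s = 48.4 A

48.4 A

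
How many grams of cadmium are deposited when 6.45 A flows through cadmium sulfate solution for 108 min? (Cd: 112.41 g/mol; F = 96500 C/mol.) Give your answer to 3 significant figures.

Q = 6.45 A × 6480 s = 41800 C
n(e⁻) = 41800 / 96500 = 0.4332 mol
Cd²⁺ + 2e⁻ → Cd, so n(Cd) = 0.4332 / 2 = 0.2166 mol
m = 0.2166 × 112.41 = 24.3 g

24.3 g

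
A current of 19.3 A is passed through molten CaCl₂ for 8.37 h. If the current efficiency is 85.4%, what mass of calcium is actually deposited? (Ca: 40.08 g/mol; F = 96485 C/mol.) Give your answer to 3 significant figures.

103 g

Q = 19.3 × 30132 = 5.815×10^5 C
n(e⁻) = 5.815×10^5 / 96485 = 6.027 mol
Ca²⁺ + 2e⁻ → Ca, so theoretical m(Ca) = 3.014 × 40.08 = 120.8 g
Actual mass = 85.4% × 120.8 = 103 g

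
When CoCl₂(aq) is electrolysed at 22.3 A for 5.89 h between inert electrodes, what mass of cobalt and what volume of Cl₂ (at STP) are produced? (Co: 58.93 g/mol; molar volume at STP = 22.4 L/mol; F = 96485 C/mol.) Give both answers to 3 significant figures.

144 g Co; 54.9 L Cl₂

Q = 22.3 × 21204 = 4.728×10^5 C; n(e⁻) = 4.728×10^5 / 96485 = 4.900 mol
Cathode: Co²⁺ + 2e⁻ → Co → n(Co) = 4.900/2 = 2.450 mol → 144 g
Anode: 2Cl⁻ → Cl₂ + 2e⁻ → n(Cl₂) = 4.900/2 = 2.450 mol → 54.9 L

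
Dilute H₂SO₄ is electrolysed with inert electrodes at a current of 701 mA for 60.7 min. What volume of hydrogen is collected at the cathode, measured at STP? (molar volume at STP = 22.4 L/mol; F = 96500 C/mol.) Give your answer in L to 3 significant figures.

Q = 0.701 A × 3642 s = 2553 C
n(e⁻) = 2553 / 96500 = 0.02646 mol
2H⁺ + 2e⁻ → H₂, so n(H₂) = 0.02646 / 2 = 0.01323 mol
V = 0.01323 × 22.4 = 0.2964 L

0.296 L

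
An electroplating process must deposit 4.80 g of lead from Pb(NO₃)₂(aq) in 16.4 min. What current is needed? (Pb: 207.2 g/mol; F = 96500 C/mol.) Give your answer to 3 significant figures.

n(Pb) = 4.80 / 207.2 = 0.02317 mol
Pb²⁺ + 2e⁻ → Pb, so n(e⁻) = 2 × 0.02317 = 0.04634 mol
Q = 0.04634 × 96500 = 4472 C
I = Q / t = 4472 / 984 s = 4.54 A

4.54 A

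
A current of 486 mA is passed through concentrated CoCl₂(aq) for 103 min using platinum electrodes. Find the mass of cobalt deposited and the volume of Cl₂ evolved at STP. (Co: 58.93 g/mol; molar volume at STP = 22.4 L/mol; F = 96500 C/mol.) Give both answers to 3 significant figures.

0.917 g Co; 0.349 L Cl₂

Q = 0.486 × 6180 = 3003 C; n(e⁻) = 3003 / 96500 = 0.03112 mol
Cathode: Co²⁺ + 2e⁻ → Co → n(Co) = 0.03112/2 = 0.01556 mol → 0.917 g
Anode: 2Cl⁻ → Cl₂ + 2e⁻ → n(Cl₂) = 0.03112/2 = 0.01556 mol → 0.349 L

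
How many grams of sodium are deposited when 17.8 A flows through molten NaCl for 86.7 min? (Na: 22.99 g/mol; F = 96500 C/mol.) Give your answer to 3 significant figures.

Q = It = 17.8 × 5202 = 92600 C
Moles of electrons = 92600 / 96500 = 0.9596 mol
Na⁺ + e⁻ → Na, so n(Na) = 0.9596 mol
m = 0.9596 × 22.99 = 22.1 g

22.1 g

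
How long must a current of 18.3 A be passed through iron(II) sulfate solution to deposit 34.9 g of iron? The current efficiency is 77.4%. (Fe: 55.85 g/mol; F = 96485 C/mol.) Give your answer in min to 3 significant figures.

n(Fe) = 34.9 / 55.85 = 0.6249 mol
Fe²⁺ + 2e⁻ → Fe, so n(e⁻) = 2 × 0.6249 = 1.250 mol
Q = 1.250 × 96485 / 0.774 = 1.558×10^5 C
t = Q / I = 1.558×10^5 / 18.3 = 8514 s = 142 min

142 min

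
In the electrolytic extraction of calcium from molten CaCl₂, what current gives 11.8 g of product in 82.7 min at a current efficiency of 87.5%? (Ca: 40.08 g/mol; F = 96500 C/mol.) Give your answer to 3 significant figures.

n(Ca) = 11.8 / 40.08 = 0.2944 mol
Ca²⁺ + 2e⁻ → Ca, so n(e⁻) = 2 × 0.2944 = 0.5888 mol
Q = 0.5888 × 96500 / 0.875 = 64940 C
I = Q / t = 64940 / 4962 s = 13.1 A

13.1 A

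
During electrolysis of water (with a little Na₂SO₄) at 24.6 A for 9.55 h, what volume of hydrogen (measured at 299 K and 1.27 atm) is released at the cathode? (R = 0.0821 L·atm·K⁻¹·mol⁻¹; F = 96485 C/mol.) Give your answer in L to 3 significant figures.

Q = It = 24.6 × 34380 = 8.457×10^5 C
n(e⁻) = Q/F = 8.457×10^5/96485 = 8.765 mol
2H⁺ + 2e⁻ → H₂, so n(H₂) = 8.765 / 2 = 4.383 mol
V = nRT/P = 4.383 × 0.0821 × 299 / 1.27 = 84.72 L

84.7 L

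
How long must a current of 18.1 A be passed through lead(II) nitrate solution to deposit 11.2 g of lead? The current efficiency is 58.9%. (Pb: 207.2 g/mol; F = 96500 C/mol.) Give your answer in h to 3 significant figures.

0.272 h

n(Pb) = 11.2 / 207.2 = 0.05405 mol
Pb²⁺ + 2e⁻ → Pb, so n(e⁻) = 2 × 0.05405 = 0.1081 mol
Q = 0.1081 × 96500 / 0.589 = 17710 C
t = Q / I = 17710 / 18.1 = 978.5 s = 0.272 h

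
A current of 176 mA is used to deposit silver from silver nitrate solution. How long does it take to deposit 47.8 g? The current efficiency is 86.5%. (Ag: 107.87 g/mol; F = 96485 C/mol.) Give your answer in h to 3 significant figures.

n(Ag) = 47.8 / 107.87 = 0.4431 mol
Ag⁺ + e⁻ → Ag, so n(e⁻) = 0.4431 mol
Q = 0.4431 × 96485 / 0.865 = 49420 C
t = Q / I = 49420 / 0.176 = 2.808×10^5 s = 78.0 h

78.0 h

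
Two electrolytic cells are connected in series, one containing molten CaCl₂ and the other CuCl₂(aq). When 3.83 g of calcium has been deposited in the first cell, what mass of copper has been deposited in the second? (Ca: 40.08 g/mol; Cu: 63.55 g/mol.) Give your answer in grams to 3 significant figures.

n(Ca) = 3.83 / 40.08 = 0.09556 mol
Ca²⁺ + 2e⁻ → Ca, so n(e⁻) = 2 × 0.09556 = 0.1911 mol
In series, the same 0.1911 mol of electrons flows through the second cell.
Cu²⁺ + 2e⁻ → Cu, so n(Cu) = 0.1911 / 2 = 0.09555 mol
m(Cu) = 0.09555 × 63.55 = 6.07 g

6.07 g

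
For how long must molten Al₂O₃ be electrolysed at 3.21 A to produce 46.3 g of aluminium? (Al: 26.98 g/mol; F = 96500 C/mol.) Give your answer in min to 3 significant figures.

n(Al) = 46.3 / 26.98 = 1.716 mol
Al³⁺ + 3e⁻ → Al, so n(e⁻) = 3 × 1.716 = 5.148 mol
Q = 5.148 × 96500 = 4.968×10^5 C
t = Q / I = 4.968×10^5 / 3.21 = 1.548×10^5 s = 2580 min

2580 min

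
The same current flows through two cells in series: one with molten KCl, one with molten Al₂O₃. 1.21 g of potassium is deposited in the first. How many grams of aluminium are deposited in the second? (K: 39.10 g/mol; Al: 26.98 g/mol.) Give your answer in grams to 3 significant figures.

0.278 g

n(K) = 1.21 / 39.10 = 0.03095 mol
K⁺ + e⁻ → K, so n(e⁻) = 0.03095 mol
Since the cells are in series, n(e⁻) in the Al cell is also 0.03095 mol.
Al³⁺ + 3e⁻ → Al, so n(Al) = 0.03095 / 3 = 0.01032 mol
m(Al) = 0.01032 × 26.98 = 0.278 g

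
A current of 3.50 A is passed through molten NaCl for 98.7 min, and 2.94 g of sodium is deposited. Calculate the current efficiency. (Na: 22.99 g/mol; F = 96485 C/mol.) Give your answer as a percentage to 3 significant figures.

59.5%

Q = 3.50 × 5922 = 20730 C
n(e⁻) = 20730 / 96485 = 0.2149 mol
Na⁺ + e⁻ → Na, so theoretical n(Na) = 0.2149 mol → 4.941 g
Efficiency = 2.94 / 4.941 = 0.5950 = 59.5%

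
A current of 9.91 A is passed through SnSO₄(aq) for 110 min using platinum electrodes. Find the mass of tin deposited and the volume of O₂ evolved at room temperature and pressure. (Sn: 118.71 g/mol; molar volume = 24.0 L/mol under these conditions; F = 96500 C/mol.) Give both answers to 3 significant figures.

40.2 g Sn; 4.07 L O₂

Q = 9.91 × 6600 = 65410 C; n(e⁻) = 65410 / 96500 = 0.6778 mol
Cathode: Sn²⁺ + 2e⁻ → Sn → n(Sn) = 0.6778/2 = 0.3389 mol → 40.2 g
Anode: 2H₂O → O₂ + 4H⁺ + 4e⁻ → n(O₂) = 0.6778/4 = 0.1695 mol → 4.07 L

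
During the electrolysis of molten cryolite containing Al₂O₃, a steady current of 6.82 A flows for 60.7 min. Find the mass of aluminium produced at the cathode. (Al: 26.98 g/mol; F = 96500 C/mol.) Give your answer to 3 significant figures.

Q = 6.82 A × 3642 s = 24840 C
n(e⁻) = 24840 / 96500 = 0.2574 mol
Al³⁺ + 3e⁻ → Al, so n(Al) = 0.2574 / 3 = 0.08580 mol
m = 0.08580 × 26.98 = 2.31 g

2.31 g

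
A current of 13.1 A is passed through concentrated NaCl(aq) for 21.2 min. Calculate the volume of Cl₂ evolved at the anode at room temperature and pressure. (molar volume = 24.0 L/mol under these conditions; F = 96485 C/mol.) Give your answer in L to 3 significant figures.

Q = 13.1 A × 1272 s = 16660 C
n(e⁻) = 16660 / 96485 = 0.1727 mol
2Cl⁻ → Cl₂ + 2e⁻, so n(Cl₂) = 0.1727 / 2 = 0.08635 mol
V = 0.08635 × 24.0 = 2.072 L

2.07 L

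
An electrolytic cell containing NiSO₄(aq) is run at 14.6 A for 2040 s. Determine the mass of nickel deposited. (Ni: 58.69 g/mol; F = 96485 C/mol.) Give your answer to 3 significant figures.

Q = 14.6 A × 2040 s = 29780 C
Moles of electrons = 29780 / 96485 = 0.3086 mol
Ni²⁺ + 2e⁻ → Ni, so n(Ni) = 0.3086 / 2 = 0.1543 mol
m = 0.1543 × 58.69 = 9.06 g

9.06 g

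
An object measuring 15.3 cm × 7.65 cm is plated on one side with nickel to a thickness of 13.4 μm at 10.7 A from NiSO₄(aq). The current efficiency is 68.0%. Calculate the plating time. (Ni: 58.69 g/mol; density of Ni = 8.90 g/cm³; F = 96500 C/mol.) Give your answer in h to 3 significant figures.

Plated area = 15.3 × 7.65 = 117.0 cm²
Volume = 117.0 × 13.4×10⁻⁴ cm = 0.1568 cm³
m(Ni) = 0.1568 × 8.90 = 1.396 g
n(Ni) = 1.396 / 58.69 = 0.02379 mol; n(e⁻) = 2 × 0.02379 = 0.04758 mol
Q = 0.04758 × 96500 / 0.680 = 6752 C
t = 6752 / 10.7 = 631.0 s = 0.175 h

0.175 h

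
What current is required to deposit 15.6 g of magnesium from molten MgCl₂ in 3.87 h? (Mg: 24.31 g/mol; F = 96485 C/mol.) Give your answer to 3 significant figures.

n(Mg) = 15.6 / 24.31 = 0.6417 mol
Mg²⁺ + 2e⁻ → Mg, so n(e⁻) = 2 × 0.6417 = 1.283 mol
Q = 1.283 × 96485 = 1.238×10^5 C
I = Q / t = 1.238×10^5 / 13932 s = 8.89 A

8.89 A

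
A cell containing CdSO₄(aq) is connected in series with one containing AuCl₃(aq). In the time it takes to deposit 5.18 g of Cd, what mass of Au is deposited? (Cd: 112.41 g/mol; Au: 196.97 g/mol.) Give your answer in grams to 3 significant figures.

n(Cd) = 5.18 / 112.41 = 0.04608 mol
Cd²⁺ + 2e⁻ → Cd, so n(e⁻) = 2 × 0.04608 = 0.09216 mol
The cells are in series, so the same charge (and hence the same n(e⁻) = 0.09216 mol) passes through both.
Au³⁺ + 3e⁻ → Au, so n(Au) = 0.09216 / 3 = 0.03072 mol
m(Au) = 0.03072 × 196.97 = 6.05 g

6.05 g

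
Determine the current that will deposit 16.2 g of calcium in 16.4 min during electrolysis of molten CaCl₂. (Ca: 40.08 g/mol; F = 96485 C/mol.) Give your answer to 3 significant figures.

n(Ca) = 16.2 / 40.08 = 0.4042 mol
Ca²⁺ + 2e⁻ → Ca, so n(e⁻) = 2 × 0.4042 = 0.8084 mol
Q = 0.8084 × 96485 = 78000 C
I = Q / t = 78000 / 984 s = 79.3 A

79.3 A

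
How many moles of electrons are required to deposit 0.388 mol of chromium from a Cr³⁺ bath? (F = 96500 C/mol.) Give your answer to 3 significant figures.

1.16 mol

Cr³⁺ + 3e⁻ → Cr, so n(e⁻) = 3 × 0.388 = 1.164 mol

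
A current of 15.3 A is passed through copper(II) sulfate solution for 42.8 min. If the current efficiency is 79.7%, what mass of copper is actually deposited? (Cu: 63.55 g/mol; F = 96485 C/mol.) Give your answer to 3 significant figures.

Q = 15.3 × 2568 = 39290 C
n(e⁻) = 39290 / 96485 = 0.4072 mol
Cu²⁺ + 2e⁻ → Cu, so theoretical m(Cu) = 0.2036 × 63.55 = 12.94 g
Actual mass = 79.7% × 12.94 = 10.3 g

10.3 g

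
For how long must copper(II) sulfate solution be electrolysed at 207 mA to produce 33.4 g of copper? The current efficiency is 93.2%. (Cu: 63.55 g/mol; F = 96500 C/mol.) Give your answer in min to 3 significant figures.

n(Cu) = 33.4 / 63.55 = 0.5256 mol
Cu²⁺ + 2e⁻ → Cu, so n(e⁻) = 2 × 0.5256 = 1.051 mol
Q = 1.051 × 96500 / 0.932 = 1.088×10^5 C
t = Q / I = 1.088×10^5 / 0.207 = 5.256×10^5 s = 8760 min

8760 min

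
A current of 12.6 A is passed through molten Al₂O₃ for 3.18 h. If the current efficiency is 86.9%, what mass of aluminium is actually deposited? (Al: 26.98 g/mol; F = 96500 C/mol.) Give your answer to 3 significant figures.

Q = 12.6 × 11448 = 1.442×10^5 C
n(e⁻) = 1.442×10^5 / 96500 = 1.494 mol
Al³⁺ + 3e⁻ → Al, so theoretical m(Al) = 0.4980 × 26.98 = 13.44 g
Actual mass = 86.9% × 13.44 = 11.7 g

11.7 g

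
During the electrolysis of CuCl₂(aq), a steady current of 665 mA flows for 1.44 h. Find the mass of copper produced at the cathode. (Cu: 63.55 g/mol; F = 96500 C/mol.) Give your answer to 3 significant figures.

1.14 g

Charge passed = 0.665 × 5184 = 3447 C
Moles of electrons = 3447 / 96500 = 0.03572 mol
Cu²⁺ + 2e⁻ → Cu, so n(Cu) = 0.03572 / 2 = 0.01786 mol
m = 0.01786 × 63.55 = 1.14 g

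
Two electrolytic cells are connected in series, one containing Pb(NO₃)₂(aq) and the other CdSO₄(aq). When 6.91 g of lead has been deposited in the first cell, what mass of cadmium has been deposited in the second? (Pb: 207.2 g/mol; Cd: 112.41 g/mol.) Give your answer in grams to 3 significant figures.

3.75 g

n(Pb) = 6.91 / 207.2 = 0.03335 mol
Pb²⁺ + 2e⁻ → Pb, so n(e⁻) = 2 × 0.03335 = 0.06670 mol
Same current for the same time ⇒ same n(e⁻) = 0.06670 mol in both cells.
Cd²⁺ + 2e⁻ → Cd, so n(Cd) = 0.06670 / 2 = 0.03335 mol
m(Cd) = 0.03335 × 112.41 = 3.75 g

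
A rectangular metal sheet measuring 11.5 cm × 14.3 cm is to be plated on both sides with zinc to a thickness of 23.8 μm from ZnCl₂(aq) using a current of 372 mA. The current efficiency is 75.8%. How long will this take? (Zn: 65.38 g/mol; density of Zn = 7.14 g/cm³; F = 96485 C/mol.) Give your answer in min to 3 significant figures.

Plated area = 2 × 11.5 × 14.3 = 328.9 cm²
Volume = 328.9 × 23.8×10⁻⁴ cm = 0.7828 cm³
m(Zn) = 0.7828 × 7.14 = 5.589 g
n(Zn) = 5.589 / 65.38 = 0.08548 mol; n(e⁻) = 2 × 0.08548 = 0.1710 mol
Q = 0.1710 × 96485 / 0.758 = 21770 C
t = 21770 / 0.372 = 58520 s = 975 min

975 min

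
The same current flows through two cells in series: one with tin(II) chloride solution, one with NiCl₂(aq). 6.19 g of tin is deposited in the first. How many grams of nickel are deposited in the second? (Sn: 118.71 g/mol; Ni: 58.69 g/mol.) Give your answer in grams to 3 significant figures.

3.06 g

n(Sn) = 6.19 / 118.71 = 0.05214 mol
Sn²⁺ + 2e⁻ → Sn, so n(e⁻) = 2 × 0.05214 = 0.1043 mol
Since the cells are in series, n(e⁻) in the Ni cell is also 0.1043 mol.
Ni²⁺ + 2e⁻ → Ni, so n(Ni) = 0.1043 / 2 = 0.05215 mol
m(Ni) = 0.05215 × 58.69 = 3.06 g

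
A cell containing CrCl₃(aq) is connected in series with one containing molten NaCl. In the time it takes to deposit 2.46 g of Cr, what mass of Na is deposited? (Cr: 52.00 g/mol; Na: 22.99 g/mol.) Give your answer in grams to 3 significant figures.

3.26 g

n(Cr) = 2.46 / 52.00 = 0.04731 mol
Cr³⁺ + 3e⁻ → Cr, so n(e⁻) = 3 × 0.04731 = 0.1419 mol
Since the cells are in series, n(e⁻) in the Na cell is also 0.1419 mol.
Na⁺ + e⁻ → Na, so n(Na) = 0.1419 mol
m(Na) = 0.1419 × 22.99 = 3.26 g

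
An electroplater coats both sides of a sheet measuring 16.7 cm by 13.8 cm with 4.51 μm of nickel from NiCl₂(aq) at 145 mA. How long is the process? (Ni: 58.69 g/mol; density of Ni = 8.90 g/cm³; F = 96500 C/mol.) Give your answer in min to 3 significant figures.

Plated area = 2 × 16.7 × 13.8 = 460.9 cm²
Volume = 460.9 × 4.51×10⁻⁴ cm = 0.2079 cm³
m(Ni) = 0.2079 × 8.90 = 1.850 g
n(Ni) = 1.850 / 58.69 = 0.03152 mol; n(e⁻) = 2 × 0.03152 = 0.06304 mol
Q = 0.06304 × 96500 = 6083 C
t = 6083 / 0.145 = 41950 s = 699 min

699 min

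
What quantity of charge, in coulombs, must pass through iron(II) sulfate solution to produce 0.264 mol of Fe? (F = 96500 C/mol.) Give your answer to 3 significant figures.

Fe²⁺ + 2e⁻ → Fe, so n(e⁻) = 2 × 0.264 = 0.5280 mol
Q = 0.5280 × 96500 = 50950 C

51000 C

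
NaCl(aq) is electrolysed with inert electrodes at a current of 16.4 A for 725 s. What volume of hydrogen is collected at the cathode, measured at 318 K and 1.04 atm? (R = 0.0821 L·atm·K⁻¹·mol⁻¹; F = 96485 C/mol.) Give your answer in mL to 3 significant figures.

1550 mL

Q = It = 16.4 × 725 = 11890 C
n(e⁻) = 11890 / 96485 = 0.1232 mol
2H⁺ + 2e⁻ → H₂, so n(H₂) = 0.1232 / 2 = 0.06160 mol
V = nRT/P = 0.06160 × 0.0821 × 318 / 1.04 = 1.546 L
= 1550 mL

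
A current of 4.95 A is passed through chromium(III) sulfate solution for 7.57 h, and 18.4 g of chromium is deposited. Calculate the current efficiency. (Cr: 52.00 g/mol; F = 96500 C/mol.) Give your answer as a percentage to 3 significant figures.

Q = 4.95 × 27252 = 1.349×10^5 C
n(e⁻) = 1.349×10^5 / 96500 = 1.398 mol
Cr³⁺ + 3e⁻ → Cr, so theoretical n(Cr) = 0.4660 mol → 24.23 g
Efficiency = 18.4 / 24.23 = 0.7594 = 75.9%

75.9%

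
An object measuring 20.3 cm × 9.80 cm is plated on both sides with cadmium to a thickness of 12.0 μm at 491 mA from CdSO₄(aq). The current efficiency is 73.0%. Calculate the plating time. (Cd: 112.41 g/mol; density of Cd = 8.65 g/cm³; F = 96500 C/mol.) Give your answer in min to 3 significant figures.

Plated area = 2 × 20.3 × 9.80 = 397.9 cm²
Volume = 397.9 × 12.0×10⁻⁴ cm = 0.4775 cm³
m(Cd) = 0.4775 × 8.65 = 4.130 g
n(Cd) = 4.130 / 112.41 = 0.03674 mol; n(e⁻) = 2 × 0.03674 = 0.07348 mol
Q = 0.07348 × 96500 / 0.730 = 9713 C
t = 9713 / 0.491 = 19780 s = 330 min

330 min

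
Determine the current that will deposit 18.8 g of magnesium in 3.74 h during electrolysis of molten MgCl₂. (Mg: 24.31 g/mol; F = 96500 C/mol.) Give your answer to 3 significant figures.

n(Mg) = 18.8 / 24.31 = 0.7733 mol
Mg²⁺ + 2e⁻ → Mg, so n(e⁻) = 2 × 0.7733 = 1.547 mol
Q = 1.547 × 96500 = 1.493×10^5 C
I = Q / t = 1.493×10^5 / 13464 s = 11.1 A

11.1 A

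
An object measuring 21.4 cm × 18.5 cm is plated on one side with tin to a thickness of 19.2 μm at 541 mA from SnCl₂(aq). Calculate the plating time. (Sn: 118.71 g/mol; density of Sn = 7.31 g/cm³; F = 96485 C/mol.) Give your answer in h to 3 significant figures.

Plated area = 21.4 × 18.5 = 395.9 cm²
Volume = 395.9 × 19.2×10⁻⁴ cm = 0.7601 cm³
m(Sn) = 0.7601 × 7.31 = 5.556 g
n(Sn) = 5.556 / 118.71 = 0.04680 mol; n(e⁻) = 2 × 0.04680 = 0.09360 mol
Q = 0.09360 × 96485 = 9031 C
t = 9031 / 0.541 = 16690 s = 4.64 h

4.64 h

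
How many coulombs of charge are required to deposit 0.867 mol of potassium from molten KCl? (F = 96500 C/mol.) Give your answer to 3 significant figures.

83700 C

K⁺ + e⁻ → K, so n(e⁻) = 1 × 0.867 = 0.8670 mol
Q = 0.8670 × 96500 = 83670 C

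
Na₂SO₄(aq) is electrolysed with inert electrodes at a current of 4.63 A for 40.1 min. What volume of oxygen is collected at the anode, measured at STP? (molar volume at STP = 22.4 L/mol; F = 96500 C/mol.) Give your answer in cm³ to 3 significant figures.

646 cm³

Q = 4.63 A × 2406 s = 11140 C
n(e⁻) = Q/F = 11140/96500 = 0.1154 mol
2H₂O → O₂ + 4H⁺ + 4e⁻, so n(O₂) = 0.1154 / 4 = 0.02885 mol
V = 0.02885 × 22.4 = 0.6462 L
= 646 cm³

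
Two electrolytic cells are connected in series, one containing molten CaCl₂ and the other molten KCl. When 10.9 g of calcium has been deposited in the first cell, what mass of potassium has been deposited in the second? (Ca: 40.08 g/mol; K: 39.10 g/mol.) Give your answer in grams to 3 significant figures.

21.3 g

n(Ca) = 10.9 / 40.08 = 0.2720 mol
Ca²⁺ + 2e⁻ → Ca, so n(e⁻) = 2 × 0.2720 = 0.5440 mol
Since the cells are in series, n(e⁻) in the K cell is also 0.5440 mol.
K⁺ + e⁻ → K, so n(K) = 0.5440 mol
m(K) = 0.5440 × 39.10 = 21.3 g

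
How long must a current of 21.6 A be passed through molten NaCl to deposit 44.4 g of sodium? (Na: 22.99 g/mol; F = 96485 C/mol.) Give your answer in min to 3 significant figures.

n(Na) = 44.4 / 22.99 = 1.931 mol
Na⁺ + e⁻ → Na, so n(e⁻) = 1.931 mol
Q = 1.931 × 96485 = 1.863×10^5 C
t = Q / I = 1.863×10^5 / 21.6 = 8625 s = 144 min

144 min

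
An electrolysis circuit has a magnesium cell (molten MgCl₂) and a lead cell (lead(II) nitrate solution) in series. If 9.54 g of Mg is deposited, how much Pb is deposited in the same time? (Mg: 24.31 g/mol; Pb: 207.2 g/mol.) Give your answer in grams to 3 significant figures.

n(Mg) = 9.54 / 24.31 = 0.3924 mol
Mg²⁺ + 2e⁻ → Mg, so n(e⁻) = 2 × 0.3924 = 0.7848 mol
Same current for the same time ⇒ same n(e⁻) = 0.7848 mol in both cells.
Pb²⁺ + 2e⁻ → Pb, so n(Pb) = 0.7848 / 2 = 0.3924 mol
m(Pb) = 0.3924 × 207.2 = 81.3 g

81.3 g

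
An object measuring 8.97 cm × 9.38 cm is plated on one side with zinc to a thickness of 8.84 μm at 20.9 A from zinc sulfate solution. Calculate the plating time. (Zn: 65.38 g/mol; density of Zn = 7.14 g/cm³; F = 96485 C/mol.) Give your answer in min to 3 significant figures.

1.25 min

Plated area = 8.97 × 9.38 = 84.14 cm²
Volume = 84.14 × 8.84×10⁻⁴ cm = 0.07438 cm³
m(Zn) = 0.07438 × 7.14 = 0.5311 g
n(Zn) = 0.5311 / 65.38 = 0.008123 mol; n(e⁻) = 2 × 0.008123 = 0.01625 mol
Q = 0.01625 × 96485 = 1568 C
t = 1568 / 20.9 = 75.02 s = 1.25 min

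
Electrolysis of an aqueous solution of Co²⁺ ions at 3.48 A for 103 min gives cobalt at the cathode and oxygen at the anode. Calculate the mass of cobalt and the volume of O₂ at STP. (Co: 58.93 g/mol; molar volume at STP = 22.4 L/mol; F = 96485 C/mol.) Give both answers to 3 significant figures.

6.57 g Co; 1.25 L O₂

Q = 3.48 × 6180 = 21510 C; n(e⁻) = 21510 / 96485 = 0.2229 mol
Cathode: Co²⁺ + 2e⁻ → Co → n(Co) = 0.2229/2 = 0.1115 mol → 6.57 g
Anode: 2H₂O → O₂ + 4H⁺ + 4e⁻ → n(O₂) = 0.2229/4 = 0.05573 mol → 1.25 L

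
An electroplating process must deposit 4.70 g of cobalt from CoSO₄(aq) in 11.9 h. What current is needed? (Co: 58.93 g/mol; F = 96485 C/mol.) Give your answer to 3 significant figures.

0.359 A

n(Co) = 4.70 / 58.93 = 0.07976 mol
Co²⁺ + 2e⁻ → Co, so n(e⁻) = 2 × 0.07976 = 0.1595 mol
Q = 0.1595 × 96485 = 15390 C
I = Q / t = 15390 / 42840 s = 0.359 A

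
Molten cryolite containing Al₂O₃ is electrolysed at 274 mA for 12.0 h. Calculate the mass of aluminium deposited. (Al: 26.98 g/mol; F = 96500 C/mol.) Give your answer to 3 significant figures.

Q = 0.274 A × 43200 s = 11840 C
n(e⁻) = 11840 / 96500 = 0.1227 mol
Al³⁺ + 3e⁻ → Al, so n(Al) = 0.1227 / 3 = 0.04090 mol
m = 0.04090 × 26.98 = 1.10 g

1.10 g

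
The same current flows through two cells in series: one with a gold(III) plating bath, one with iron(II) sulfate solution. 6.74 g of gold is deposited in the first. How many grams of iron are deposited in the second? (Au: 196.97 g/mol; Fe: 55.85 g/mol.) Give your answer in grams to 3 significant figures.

2.87 g

n(Au) = 6.74 / 196.97 = 0.03422 mol
Au³⁺ + 3e⁻ → Au, so n(e⁻) = 3 × 0.03422 = 0.1027 mol
In series, the same 0.1027 mol of electrons flows through the second cell.
Fe²⁺ + 2e⁻ → Fe, so n(Fe) = 0.1027 / 2 = 0.05135 mol
m(Fe) = 0.05135 × 55.85 = 2.87 g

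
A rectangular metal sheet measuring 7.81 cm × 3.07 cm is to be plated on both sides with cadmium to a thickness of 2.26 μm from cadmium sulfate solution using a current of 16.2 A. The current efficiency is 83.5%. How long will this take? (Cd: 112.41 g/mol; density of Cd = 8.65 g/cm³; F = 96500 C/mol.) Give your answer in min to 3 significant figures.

Plated area = 2 × 7.81 × 3.07 = 47.95 cm²
Volume = 47.95 × 2.26×10⁻⁴ cm = 0.01084 cm³
m(Cd) = 0.01084 × 8.65 = 0.09377 g
n(Cd) = 0.09377 / 112.41 = 8.342×10^-4 mol; n(e⁻) = 2 × 8.342×10^-4 = 0.001668 mol
Q = 0.001668 × 96500 / 0.835 = 192.8 C
t = 192.8 / 16.2 = 11.90 s = 0.198 min

0.198 min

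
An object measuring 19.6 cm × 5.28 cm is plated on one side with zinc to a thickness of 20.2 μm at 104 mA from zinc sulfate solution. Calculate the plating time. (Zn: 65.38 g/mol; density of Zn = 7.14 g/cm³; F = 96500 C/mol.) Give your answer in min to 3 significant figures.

706 min

Plated area = 19.6 × 5.28 = 103.5 cm²
Volume = 103.5 × 20.2×10⁻⁴ cm = 0.2091 cm³
m(Zn) = 0.2091 × 7.14 = 1.493 g
n(Zn) = 1.493 / 65.38 = 0.02284 mol; n(e⁻) = 2 × 0.02284 = 0.04568 mol
Q = 0.04568 × 96500 = 4408 C
t = 4408 / 0.104 = 42380 s = 706 min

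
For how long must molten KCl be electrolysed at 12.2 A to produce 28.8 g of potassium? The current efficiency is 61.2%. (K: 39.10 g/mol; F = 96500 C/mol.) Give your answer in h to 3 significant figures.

2.64 h

n(K) = 28.8 / 39.10 = 0.7366 mol
K⁺ + e⁻ → K, so n(e⁻) = 0.7366 mol
Q = 0.7366 × 96500 / 0.612 = 1.161×10^5 C
t = Q / I = 1.161×10^5 / 12.2 = 9516 s = 2.64 h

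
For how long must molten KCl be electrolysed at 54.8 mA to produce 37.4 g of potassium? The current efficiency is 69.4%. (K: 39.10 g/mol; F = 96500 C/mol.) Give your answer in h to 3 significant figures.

674 h

n(K) = 37.4 / 39.10 = 0.9565 mol
K⁺ + e⁻ → K, so n(e⁻) = 0.9565 mol
Q = 0.9565 × 96500 / 0.694 = 1.330×10^5 C
t = Q / I = 1.330×10^5 / 0.0548 = 2.427×10^6 s = 674 h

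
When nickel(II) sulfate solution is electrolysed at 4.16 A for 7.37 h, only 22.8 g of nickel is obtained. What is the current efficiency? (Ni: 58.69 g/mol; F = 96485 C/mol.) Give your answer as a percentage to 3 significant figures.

67.9%

Q = 4.16 × 26532 = 1.104×10^5 C
n(e⁻) = 1.104×10^5 / 96485 = 1.144 mol
Ni²⁺ + 2e⁻ → Ni, so theoretical n(Ni) = 0.5720 mol → 33.57 g
Efficiency = 22.8 / 33.57 = 0.6792 = 67.9%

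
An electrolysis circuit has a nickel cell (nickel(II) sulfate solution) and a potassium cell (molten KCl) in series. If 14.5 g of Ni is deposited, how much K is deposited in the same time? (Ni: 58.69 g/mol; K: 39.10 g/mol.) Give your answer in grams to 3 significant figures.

n(Ni) = 14.5 / 58.69 = 0.2471 mol
Ni²⁺ + 2e⁻ → Ni, so n(e⁻) = 2 × 0.2471 = 0.4942 mol
In series, the same 0.4942 mol of electrons flows through the second cell.
K⁺ + e⁻ → K, so n(K) = 0.4942 mol
m(K) = 0.4942 × 39.10 = 19.3 g

19.3 g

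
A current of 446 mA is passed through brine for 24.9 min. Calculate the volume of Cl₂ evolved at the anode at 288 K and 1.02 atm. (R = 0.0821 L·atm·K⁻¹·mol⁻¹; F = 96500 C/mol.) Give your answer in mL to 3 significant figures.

Charge passed = 0.446 × 1494 = 666.3 C
n(e⁻) = 666.3 / 96500 = 0.006905 mol
2Cl⁻ → Cl₂ + 2e⁻, so n(Cl₂) = 0.006905 / 2 = 0.003453 mol
V = nRT/P = 0.003453 × 0.0821 × 288 / 1.02 = 0.08004 L
= 80.0 mL

80.0 mL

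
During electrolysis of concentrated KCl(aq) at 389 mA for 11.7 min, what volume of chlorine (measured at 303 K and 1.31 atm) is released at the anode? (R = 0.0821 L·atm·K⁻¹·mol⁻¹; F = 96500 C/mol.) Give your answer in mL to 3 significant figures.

Charge passed = 0.389 × 702 = 273.1 C
n(e⁻) = Q/F = 273.1/96500 = 0.002830 mol
2Cl⁻ → Cl₂ + 2e⁻, so n(Cl₂) = 0.002830 / 2 = 0.001415 mol
V = nRT/P = 0.001415 × 0.0821 × 303 / 1.31 = 0.02687 L
= 26.9 mL

26.9 mL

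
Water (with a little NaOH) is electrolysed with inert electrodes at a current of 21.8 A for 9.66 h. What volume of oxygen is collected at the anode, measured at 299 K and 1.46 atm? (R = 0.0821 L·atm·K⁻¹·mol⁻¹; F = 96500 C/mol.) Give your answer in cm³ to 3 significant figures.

33000 cm³

Q = 21.8 A × 34776 s = 7.581×10^5 C
n(e⁻) = 7.581×10^5 / 96500 = 7.856 mol
2H₂O → O₂ + 4H⁺ + 4e⁻, so n(O₂) = 7.856 / 4 = 1.964 mol
V = nRT/P = 1.964 × 0.0821 × 299 / 1.46 = 33.02 L
= 33000 cm³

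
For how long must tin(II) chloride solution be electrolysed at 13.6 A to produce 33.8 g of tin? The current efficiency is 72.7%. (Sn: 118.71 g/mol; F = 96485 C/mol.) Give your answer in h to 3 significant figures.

n(Sn) = 33.8 / 118.71 = 0.2847 mol
Sn²⁺ + 2e⁻ → Sn, so n(e⁻) = 2 × 0.2847 = 0.5694 mol
Q = 0.5694 × 96485 / 0.727 = 75570 C
t = Q / I = 75570 / 13.6 = 5557 s = 1.54 h

1.54 h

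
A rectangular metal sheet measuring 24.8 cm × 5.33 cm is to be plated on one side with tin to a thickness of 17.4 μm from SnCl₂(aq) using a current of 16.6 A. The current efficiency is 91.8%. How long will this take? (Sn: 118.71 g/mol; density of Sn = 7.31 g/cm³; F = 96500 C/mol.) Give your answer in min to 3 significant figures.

Plated area = 24.8 × 5.33 = 132.2 cm²
Volume = 132.2 × 17.4×10⁻⁴ cm = 0.2300 cm³
m(Sn) = 0.2300 × 7.31 = 1.681 g
n(Sn) = 1.681 / 118.71 = 0.01416 mol; n(e⁻) = 2 × 0.01416 = 0.02832 mol
Q = 0.02832 × 96500 / 0.918 = 2977 C
t = 2977 / 16.6 = 179.3 s = 2.99 min

2.99 min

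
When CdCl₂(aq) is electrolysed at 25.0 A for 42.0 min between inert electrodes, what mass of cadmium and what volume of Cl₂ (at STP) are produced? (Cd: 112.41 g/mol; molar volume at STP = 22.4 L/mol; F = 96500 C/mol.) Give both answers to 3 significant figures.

36.7 g Cd; 7.31 L Cl₂

Q = 25.0 × 2520 = 63000 C; n(e⁻) = 63000 / 96500 = 0.6528 mol
Cathode: Cd²⁺ + 2e⁻ → Cd → n(Cd) = 0.6528/2 = 0.3264 mol → 36.7 g
Anode: 2Cl⁻ → Cl₂ + 2e⁻ → n(Cl₂) = 0.6528/2 = 0.3264 mol → 7.31 L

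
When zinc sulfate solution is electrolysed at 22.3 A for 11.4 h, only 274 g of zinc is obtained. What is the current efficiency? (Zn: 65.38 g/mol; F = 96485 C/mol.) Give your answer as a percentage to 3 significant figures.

88.4%

Q = 22.3 × 41040 = 9.152×10^5 C
n(e⁻) = 9.152×10^5 / 96485 = 9.485 mol
Zn²⁺ + 2e⁻ → Zn, so theoretical n(Zn) = 4.743 mol → 310.1 g
Efficiency = 274 / 310.1 = 0.8836 = 88.4%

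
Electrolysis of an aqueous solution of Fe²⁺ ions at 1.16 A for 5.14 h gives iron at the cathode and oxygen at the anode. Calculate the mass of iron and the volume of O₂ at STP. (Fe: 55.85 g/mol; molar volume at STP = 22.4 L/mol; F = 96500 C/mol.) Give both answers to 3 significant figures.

Q = 1.16 × 18504 = 21460 C; n(e⁻) = 21460 / 96500 = 0.2224 mol
Cathode: Fe²⁺ + 2e⁻ → Fe → n(Fe) = 0.2224/2 = 0.1112 mol → 6.21 g
Anode: 2H₂O → O₂ + 4H⁺ + 4e⁻ → n(O₂) = 0.2224/4 = 0.05560 mol → 1.25 L

6.21 g Fe; 1.25 L O₂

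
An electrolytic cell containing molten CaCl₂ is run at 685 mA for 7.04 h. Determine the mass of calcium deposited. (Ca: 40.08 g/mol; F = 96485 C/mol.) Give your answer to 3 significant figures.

Q = 0.685 A × 25344 s = 17360 C
n(e⁻) = 17360 / 96485 = 0.1799 mol
Ca²⁺ + 2e⁻ → Ca, so n(Ca) = 0.1799 / 2 = 0.08995 mol
m = 0.08995 × 40.08 = 3.61 g

3.61 g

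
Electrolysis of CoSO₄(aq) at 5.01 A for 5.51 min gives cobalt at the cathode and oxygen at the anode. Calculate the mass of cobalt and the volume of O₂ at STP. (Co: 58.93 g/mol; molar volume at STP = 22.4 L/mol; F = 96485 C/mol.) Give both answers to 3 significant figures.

0.506 g Co; 0.0961 L O₂

Q = 5.01 × 330.6 = 1656 C; n(e⁻) = 1656 / 96485 = 0.01716 mol
Cathode: Co²⁺ + 2e⁻ → Co → n(Co) = 0.01716/2 = 0.008580 mol → 0.506 g
Anode: 2H₂O → O₂ + 4H⁺ + 4e⁻ → n(O₂) = 0.01716/4 = 0.004290 mol → 0.0961 L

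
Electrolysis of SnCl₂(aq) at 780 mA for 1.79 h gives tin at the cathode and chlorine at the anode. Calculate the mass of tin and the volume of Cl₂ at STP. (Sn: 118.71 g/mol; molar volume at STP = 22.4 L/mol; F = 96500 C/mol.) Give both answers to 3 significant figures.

Q = 0.780 × 6444 = 5026 C; n(e⁻) = 5026 / 96500 = 0.05208 mol
Cathode: Sn²⁺ + 2e⁻ → Sn → n(Sn) = 0.05208/2 = 0.02604 mol → 3.09 g
Anode: 2Cl⁻ → Cl₂ + 2e⁻ → n(Cl₂) = 0.05208/2 = 0.02604 mol → 0.583 L

3.09 g Sn; 0.583 L Cl₂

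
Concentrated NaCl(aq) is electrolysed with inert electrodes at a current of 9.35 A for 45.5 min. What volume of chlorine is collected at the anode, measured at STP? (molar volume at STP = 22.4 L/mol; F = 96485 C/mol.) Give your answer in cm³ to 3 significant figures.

2960 cm³

Q = 9.35 A × 2730 s = 25530 C
n(e⁻) = 25530 / 96485 = 0.2646 mol
2Cl⁻ → Cl₂ + 2e⁻, so n(Cl₂) = 0.2646 / 2 = 0.1323 mol
V = 0.1323 × 22.4 = 2.964 L
= 2960 cm³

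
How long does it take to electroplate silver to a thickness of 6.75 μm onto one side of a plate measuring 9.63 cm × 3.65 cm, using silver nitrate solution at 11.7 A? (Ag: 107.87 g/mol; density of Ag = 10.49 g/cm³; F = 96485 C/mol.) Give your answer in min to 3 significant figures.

Plated area = 9.63 × 3.65 = 35.15 cm²
Volume = 35.15 × 6.75×10⁻⁴ cm = 0.02373 cm³
m(Ag) = 0.02373 × 10.49 = 0.2489 g
n(Ag) = 0.2489 / 107.87 = 0.002307 mol; n(e⁻) = 0.002307 mol
Q = 0.002307 × 96485 = 222.6 C
t = 222.6 / 11.7 = 19.03 s = 0.317 min

0.317 min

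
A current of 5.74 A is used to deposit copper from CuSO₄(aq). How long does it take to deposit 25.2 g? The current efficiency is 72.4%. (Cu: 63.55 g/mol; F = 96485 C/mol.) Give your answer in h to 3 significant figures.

5.11 h

n(Cu) = 25.2 / 63.55 = 0.3965 mol
Cu²⁺ + 2e⁻ → Cu, so n(e⁻) = 2 × 0.3965 = 0.7930 mol
Q = 0.7930 × 96485 / 0.724 = 1.057×10^5 C
t = Q / I = 1.057×10^5 / 5.74 = 18410 s = 5.11 h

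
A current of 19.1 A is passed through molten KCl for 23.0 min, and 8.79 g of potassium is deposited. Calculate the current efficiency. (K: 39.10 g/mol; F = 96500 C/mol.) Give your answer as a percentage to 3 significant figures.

82.3%

Q = 19.1 × 1380 = 26360 C
n(e⁻) = 26360 / 96500 = 0.2732 mol
K⁺ + e⁻ → K, so theoretical n(K) = 0.2732 mol → 10.68 g
Efficiency = 8.79 / 10.68 = 0.8230 = 82.3%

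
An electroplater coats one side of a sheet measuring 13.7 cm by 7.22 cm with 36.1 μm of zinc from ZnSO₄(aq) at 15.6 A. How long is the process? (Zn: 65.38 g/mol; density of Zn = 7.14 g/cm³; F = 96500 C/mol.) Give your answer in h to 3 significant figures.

Plated area = 13.7 × 7.22 = 98.91 cm²
Volume = 98.91 × 36.1×10⁻⁴ cm = 0.3571 cm³
m(Zn) = 0.3571 × 7.14 = 2.550 g
n(Zn) = 2.550 / 65.38 = 0.03900 mol; n(e⁻) = 2 × 0.03900 = 0.07800 mol
Q = 0.07800 × 96500 = 7527 C
t = 7527 / 15.6 = 482.5 s = 0.134 h

0.134 h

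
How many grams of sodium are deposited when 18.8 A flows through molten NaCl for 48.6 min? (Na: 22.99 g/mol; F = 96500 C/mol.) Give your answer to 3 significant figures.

13.1 g

Q = 18.8 A × 2916 s = 54820 C
n(e⁻) = 54820 / 96500 = 0.5681 mol
Na⁺ + e⁻ → Na, so n(Na) = 0.5681 mol
m = 0.5681 × 22.99 = 13.1 g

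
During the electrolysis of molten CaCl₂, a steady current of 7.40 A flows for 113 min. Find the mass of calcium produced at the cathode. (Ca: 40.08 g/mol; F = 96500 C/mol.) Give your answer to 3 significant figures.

10.4 g

Q = It = 7.40 × 6780 = 50170 C
n(e⁻) = 50170 / 96500 = 0.5199 mol
Ca²⁺ + 2e⁻ → Ca, so n(Ca) = 0.5199 / 2 = 0.2600 mol
m = 0.2600 × 40.08 = 10.4 g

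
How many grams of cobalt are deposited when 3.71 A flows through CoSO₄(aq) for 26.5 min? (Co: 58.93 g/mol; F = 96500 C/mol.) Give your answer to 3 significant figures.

1.80 g

Q = 3.71 A × 1590 s = 5899 C
Moles of electrons = 5899 / 96500 = 0.06113 mol
Co²⁺ + 2e⁻ → Co, so n(Co) = 0.06113 / 2 = 0.03057 mol
m = 0.03057 × 58.93 = 1.80 g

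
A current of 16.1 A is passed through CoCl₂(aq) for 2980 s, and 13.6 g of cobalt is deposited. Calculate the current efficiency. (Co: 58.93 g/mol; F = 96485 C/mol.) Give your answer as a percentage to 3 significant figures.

Q = 16.1 × 2980 = 47980 C
n(e⁻) = 47980 / 96485 = 0.4973 mol
Co²⁺ + 2e⁻ → Co, so theoretical n(Co) = 0.2487 mol → 14.66 g
Efficiency = 13.6 / 14.66 = 0.9277 = 92.8%

92.8%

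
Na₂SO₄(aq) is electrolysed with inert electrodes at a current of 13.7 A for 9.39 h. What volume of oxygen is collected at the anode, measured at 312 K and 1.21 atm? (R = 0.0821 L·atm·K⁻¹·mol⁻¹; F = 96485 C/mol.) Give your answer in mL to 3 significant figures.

25400 mL

Charge passed = 13.7 × 33804 = 4.631×10^5 C
Moles of electrons = 4.631×10^5 / 96485 = 4.800 mol
2H₂O → O₂ + 4H⁺ + 4e⁻, so n(O₂) = 4.800 / 4 = 1.200 mol
V = nRT/P = 1.200 × 0.0821 × 312 / 1.21 = 25.40 L
= 25400 mL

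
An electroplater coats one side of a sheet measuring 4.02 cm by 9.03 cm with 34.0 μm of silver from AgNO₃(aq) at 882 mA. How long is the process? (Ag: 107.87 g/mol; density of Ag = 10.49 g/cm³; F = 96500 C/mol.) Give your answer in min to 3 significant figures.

21.9 min

Plated area = 4.02 × 9.03 = 36.30 cm²
Volume = 36.30 × 34.0×10⁻⁴ cm = 0.1234 cm³
m(Ag) = 0.1234 × 10.49 = 1.294 g
n(Ag) = 1.294 / 107.87 = 0.01200 mol; n(e⁻) = 0.01200 mol
Q = 0.01200 × 96500 = 1158 C
t = 1158 / 0.882 = 1313 s = 21.9 min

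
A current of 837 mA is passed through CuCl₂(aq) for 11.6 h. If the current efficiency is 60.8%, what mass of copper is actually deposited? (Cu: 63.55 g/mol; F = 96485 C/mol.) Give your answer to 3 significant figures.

Q = 0.837 × 41760 = 34950 C
n(e⁻) = 34950 / 96485 = 0.3622 mol
Cu²⁺ + 2e⁻ → Cu, so theoretical m(Cu) = 0.1811 × 63.55 = 11.51 g
Actual mass = 60.8% × 11.51 = 7.00 g

7.00 g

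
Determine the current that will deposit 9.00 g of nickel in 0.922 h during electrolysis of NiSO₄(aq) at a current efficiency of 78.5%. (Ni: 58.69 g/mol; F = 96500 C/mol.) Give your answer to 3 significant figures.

11.4 A

n(Ni) = 9.00 / 58.69 = 0.1533 mol
Ni²⁺ + 2e⁻ → Ni, so n(e⁻) = 2 × 0.1533 = 0.3066 mol
Q = 0.3066 × 96500 / 0.785 = 37690 C
I = Q / t = 37690 / 3319.2 s = 11.4 A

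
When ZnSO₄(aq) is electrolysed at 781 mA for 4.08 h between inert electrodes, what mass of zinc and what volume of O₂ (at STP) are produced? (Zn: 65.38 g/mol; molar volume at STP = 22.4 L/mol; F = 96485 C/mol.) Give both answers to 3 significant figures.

Q = 0.781 × 14688 = 11470 C; n(e⁻) = 11470 / 96485 = 0.1189 mol
Cathode: Zn²⁺ + 2e⁻ → Zn → n(Zn) = 0.1189/2 = 0.05945 mol → 3.89 g
Anode: 2H₂O → O₂ + 4H⁺ + 4e⁻ → n(O₂) = 0.1189/4 = 0.02973 mol → 0.666 L

3.89 g Zn; 0.666 L O₂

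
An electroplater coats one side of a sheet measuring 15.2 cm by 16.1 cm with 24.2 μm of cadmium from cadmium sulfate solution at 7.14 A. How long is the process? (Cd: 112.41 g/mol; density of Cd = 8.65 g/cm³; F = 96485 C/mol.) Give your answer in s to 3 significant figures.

Plated area = 15.2 × 16.1 = 244.7 cm²
Volume = 244.7 × 24.2×10⁻⁴ cm = 0.5922 cm³
m(Cd) = 0.5922 × 8.65 = 5.123 g
n(Cd) = 5.123 / 112.41 = 0.04557 mol; n(e⁻) = 2 × 0.04557 = 0.09114 mol
Q = 0.09114 × 96485 = 8794 C
t = 8794 / 7.14 = 1232 s

1230 s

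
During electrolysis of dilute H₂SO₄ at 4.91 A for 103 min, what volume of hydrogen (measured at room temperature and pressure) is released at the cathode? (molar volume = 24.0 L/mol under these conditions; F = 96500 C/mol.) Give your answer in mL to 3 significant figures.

3770 mL

Charge passed = 4.91 × 6180 = 30340 C
Moles of electrons = 30340 / 96500 = 0.3144 mol
2H⁺ + 2e⁻ → H₂, so n(H₂) = 0.3144 / 2 = 0.1572 mol
V = 0.1572 × 24.0 = 3.773 L
= 3770 mL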